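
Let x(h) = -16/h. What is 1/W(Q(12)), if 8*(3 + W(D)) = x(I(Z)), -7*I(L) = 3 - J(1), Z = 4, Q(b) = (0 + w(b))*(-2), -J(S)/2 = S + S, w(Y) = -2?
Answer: -1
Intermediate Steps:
J(S) = -4*S (J(S) = -2*(S + S) = -4*S)
Q(b) = 4 (Q(b) = (0 - 2)*(-2) = -2*(-2) = 4)
I(L) = -1 (I(L) = -(3 - (-4))/7 = -(3 - 1*(-4))/7 = -(3 + 4)/7 = -⅐*7 = -1)
W(D) = -1 (W(D) = -3 + (-16/(-1))/8 = -3 + (-16*(-1))/8 = -3 + (⅛)*16 = -3 + 2 = -1)
1/W(Q(12)) = 1/(-1) = -1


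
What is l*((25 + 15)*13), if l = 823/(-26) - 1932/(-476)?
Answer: -243940/17 ≈ -14349.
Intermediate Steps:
l = -12197/442 (l = 823*(-1/26) - 1932*(-1/476) = -823/26 + 69/17 = -12197/442 ≈ -27.595)
l*((25 + 15)*13) = -12197*(25 + 15)*13/442 = -243940*13/221 = -12197/442*520 = -243940/17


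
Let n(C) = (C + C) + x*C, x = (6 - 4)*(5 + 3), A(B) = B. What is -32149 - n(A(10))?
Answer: -32329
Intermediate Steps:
x = 16 (x = 2*8 = 16)
n(C) = 18*C (n(C) = (C + C) + 16*C = 2*C + 16*C = 18*C)
-32149 - n(A(10)) = -32149 - 18*10 = -32149 - 1*180 = -32149 - 180 = -32329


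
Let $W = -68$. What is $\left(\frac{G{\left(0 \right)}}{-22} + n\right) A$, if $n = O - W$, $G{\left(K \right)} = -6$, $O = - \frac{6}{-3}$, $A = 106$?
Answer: $\frac{81938}{11} \approx 7448.9$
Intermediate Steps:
$O = 2$ ($O = \left(-6\right) \left(- \frac{1}{3}\right) = 2$)
$n = 70$ ($n = 2 - -68 = 2 + 68 = 70$)
$\left(\frac{G{\left(0 \right)}}{-22} + n\right) A = \left(- \frac{6}{-22} + 70\right) 106 = \left(\left(-6\right) \left(- \frac{1}{22}\right) + 70\right) 106 = \left(\frac{3}{11} + 70\right) 106 = \frac{773}{11} \cdot 106 = \frac{81938}{11}$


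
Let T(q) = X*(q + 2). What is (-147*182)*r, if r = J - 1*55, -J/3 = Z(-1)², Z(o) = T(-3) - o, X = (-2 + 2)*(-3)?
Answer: 1551732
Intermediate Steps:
X = 0 (X = 0*(-3) = 0)
T(q) = 0 (T(q) = 0*(q + 2) = 0*(2 + q) = 0)
Z(o) = -o (Z(o) = 0 - o = -o)
J = -3 (J = -3*(-1*(-1))² = -3*1² = -3*1 = -3)
r = -58 (r = -3 - 1*55 = -3 - 55 = -58)
(-147*182)*r = -147*182*(-58) = -26754*(-58) = 1551732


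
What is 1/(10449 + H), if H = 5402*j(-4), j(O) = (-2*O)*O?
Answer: -1/162415 ≈ -6.1571e-6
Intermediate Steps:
j(O) = -2*O**2
H = -172864 (H = 5402*(-2*(-4)**2) = 5402*(-2*16) = 5402*(-32) = -172864)
1/(10449 + H) = 1/(10449 - 172864) = 1/(-162415) = -1/162415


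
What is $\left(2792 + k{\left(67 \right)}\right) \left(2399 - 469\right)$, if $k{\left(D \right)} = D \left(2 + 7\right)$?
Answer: $6552350$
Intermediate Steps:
$k{\left(D \right)} = 9 D$ ($k{\left(D \right)} = D 9 = 9 D$)
$\left(2792 + k{\left(67 \right)}\right) \left(2399 - 469\right) = \left(2792 + 9 \cdot 67\right) \left(2399 - 469\right) = \left(2792 + 603\right) 1930 = 3395 \cdot 1930 = 6552350$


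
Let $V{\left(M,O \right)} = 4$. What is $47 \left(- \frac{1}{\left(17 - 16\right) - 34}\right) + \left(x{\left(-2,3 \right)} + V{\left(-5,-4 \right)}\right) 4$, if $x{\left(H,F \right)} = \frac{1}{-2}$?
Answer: $\frac{509}{33} \approx 15.424$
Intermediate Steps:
$x{\left(H,F \right)} = - \frac{1}{2}$
$47 \left(- \frac{1}{\left(17 - 16\right) - 34}\right) + \left(x{\left(-2,3 \right)} + V{\left(-5,-4 \right)}\right) 4 = 47 \left(- \frac{1}{\left(17 - 16\right) - 34}\right) + \left(- \frac{1}{2} + 4\right) 4 = 47 \left(- \frac{1}{1 - 34}\right) + \frac{7}{2} \cdot 4 = 47 \left(- \frac{1}{-33}\right) + 14 = 47 \left(\left(-1\right) \left(- \frac{1}{33}\right)\right) + 14 = 47 \cdot \frac{1}{33} + 14 = \frac{47}{33} + 14 = \frac{509}{33}$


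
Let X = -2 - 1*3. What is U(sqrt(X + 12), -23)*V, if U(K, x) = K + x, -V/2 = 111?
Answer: 5106 - 222*sqrt(7) ≈ 4518.6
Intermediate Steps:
V = -222 (V = -2*111 = -222)
X = -5 (X = -2 - 3 = -5)
U(sqrt(X + 12), -23)*V = (sqrt(-5 + 12) - 23)*(-222) = (sqrt(7) - 23)*(-222) = (-23 + sqrt(7))*(-222) = 5106 - 222*sqrt(7)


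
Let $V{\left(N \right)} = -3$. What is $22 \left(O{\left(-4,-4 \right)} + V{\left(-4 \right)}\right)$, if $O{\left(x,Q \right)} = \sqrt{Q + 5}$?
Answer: $-44$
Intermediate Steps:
$O{\left(x,Q \right)} = \sqrt{5 + Q}$
$22 \left(O{\left(-4,-4 \right)} + V{\left(-4 \right)}\right) = 22 \left(\sqrt{5 - 4} - 3\right) = 22 \left(\sqrt{1} - 3\right) = 22 \left(1 - 3\right) = 22 \left(-2\right) = -44$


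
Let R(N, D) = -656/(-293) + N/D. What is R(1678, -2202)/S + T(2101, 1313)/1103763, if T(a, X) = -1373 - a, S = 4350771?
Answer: -1625110447502965/516387524333436963 ≈ -0.0031471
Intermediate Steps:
R(N, D) = 656/293 + N/D (R(N, D) = -656*(-1/293) + N/D = 656/293 + N/D)
R(1678, -2202)/S + T(2101, 1313)/1103763 = (656/293 + 1678/(-2202))/4350771 + (-1373 - 1*2101)/1103763 = (656/293 + 1678*(-1/2202))*(1/4350771) + (-1373 - 2101)*(1/1103763) = (656/293 - 839/1101)*(1/4350771) - 3474*1/1103763 = (476429/322593)*(1/4350771) - 1158/367921 = 476429/1403528269203 - 1158/367921 = -1625110447502965/516387524333436963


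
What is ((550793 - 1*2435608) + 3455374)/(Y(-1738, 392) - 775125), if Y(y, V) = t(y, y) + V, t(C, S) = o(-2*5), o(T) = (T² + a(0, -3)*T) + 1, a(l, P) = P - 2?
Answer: -1570559/774582 ≈ -2.0276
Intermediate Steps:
a(l, P) = -2 + P
o(T) = 1 + T² - 5*T (o(T) = (T² + (-2 - 3)*T) + 1 = (T² - 5*T) + 1 = 1 + T² - 5*T)
t(C, S) = 151 (t(C, S) = 1 + (-2*5)² - (-10)*5 = 1 + (-10)² - 5*(-10) = 1 + 100 + 50 = 151)
Y(y, V) = 151 + V
((550793 - 1*2435608) + 3455374)/(Y(-1738, 392) - 775125) = ((550793 - 1*2435608) + 3455374)/((151 + 392) - 775125) = ((550793 - 2435608) + 3455374)/(543 - 775125) = (-1884815 + 3455374)/(-774582) = 1570559*(-1/774582) = -1570559/774582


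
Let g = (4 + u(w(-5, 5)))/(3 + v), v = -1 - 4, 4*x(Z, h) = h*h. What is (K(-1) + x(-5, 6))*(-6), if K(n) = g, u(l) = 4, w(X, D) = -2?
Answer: -30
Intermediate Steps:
x(Z, h) = h²/4 (x(Z, h) = (h*h)/4 = h²/4)
v = -5
g = -4 (g = (4 + 4)/(3 - 5) = 8/(-2) = 8*(-½) = -4)
K(n) = -4
(K(-1) + x(-5, 6))*(-6) = (-4 + (¼)*6²)*(-6) = (-4 + (¼)*36)*(-6) = (-4 + 9)*(-6) = 5*(-6) = -30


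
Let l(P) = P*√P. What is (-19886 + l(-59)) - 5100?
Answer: -24986 - 59*I*√59 ≈ -24986.0 - 453.19*I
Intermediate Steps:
l(P) = P^(3/2)
(-19886 + l(-59)) - 5100 = (-19886 + (-59)^(3/2)) - 5100 = (-19886 - 59*I*√59) - 5100 = -24986 - 59*I*√59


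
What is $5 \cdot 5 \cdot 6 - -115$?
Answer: $265$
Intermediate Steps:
$5 \cdot 5 \cdot 6 - -115 = 25 \cdot 6 + 115 = 150 + 115 = 265$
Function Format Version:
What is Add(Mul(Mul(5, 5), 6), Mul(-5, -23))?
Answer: 265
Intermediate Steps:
Add(Mul(Mul(5, 5), 6), Mul(-5, -23)) = Add(Mul(25, 6), 115) = Add(150, 115) = 265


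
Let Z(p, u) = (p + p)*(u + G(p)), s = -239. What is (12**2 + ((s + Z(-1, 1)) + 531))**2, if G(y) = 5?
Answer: 179776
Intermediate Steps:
Z(p, u) = 2*p*(5 + u) (Z(p, u) = (p + p)*(u + 5) = (2*p)*(5 + u) = 2*p*(5 + u))
(12**2 + ((s + Z(-1, 1)) + 531))**2 = (12**2 + ((-239 + 2*(-1)*(5 + 1)) + 531))**2 = (144 + ((-239 + 2*(-1)*6) + 531))**2 = (144 + ((-239 - 12) + 531))**2 = (144 + (-251 + 531))**2 = (144 + 280)**2 = 424**2 = 179776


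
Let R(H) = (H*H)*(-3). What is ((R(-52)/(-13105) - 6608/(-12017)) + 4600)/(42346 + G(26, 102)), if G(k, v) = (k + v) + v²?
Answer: 51757492196/594812478945 ≈ 0.087015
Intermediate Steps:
R(H) = -3*H² (R(H) = H²*(-3) = -3*H²)
G(k, v) = k + v + v²
((R(-52)/(-13105) - 6608/(-12017)) + 4600)/(42346 + G(26, 102)) = ((-3*(-52)²/(-13105) - 6608/(-12017)) + 4600)/(42346 + (26 + 102 + 102²)) = ((-3*2704*(-1/13105) - 6608*(-1/12017)) + 4600)/(42346 + (26 + 102 + 10404)) = ((-8112*(-1/13105) + 6608/12017) + 4600)/(42346 + 10532) = ((8112/13105 + 6608/12017) + 4600)/52878 = (184079744/157482785 + 4600)*(1/52878) = (724604890744/157482785)*(1/52878) = 51757492196/594812478945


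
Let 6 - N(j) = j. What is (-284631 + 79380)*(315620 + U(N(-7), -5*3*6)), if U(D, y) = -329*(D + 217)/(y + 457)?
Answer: -23759213324370/367 ≈ -6.4739e+10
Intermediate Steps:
N(j) = 6 - j
U(D, y) = -329*(217 + D)/(457 + y)
(-284631 + 79380)*(315620 + U(N(-7), -5*3*6)) = (-284631 + 79380)*(315620 + 329*(-217 - (6 - 1*(-7)))/(457 - 5*3*6)) = -205251*(315620 + 329*(-217 - (6 + 7))/(457 - 15*6)) = -205251*(315620 + 329*(-217 - 1*13)/(457 - 90)) = -205251*(315620 + 329*(-217 - 13)/367) = -205251*(315620 + 329*(1/367)*(-230)) = -205251*(315620 - 75670/367) = -205251*115756870/367 = -23759213324370/367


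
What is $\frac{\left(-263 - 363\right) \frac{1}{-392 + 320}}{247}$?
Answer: $\frac{313}{8892} \approx 0.0352$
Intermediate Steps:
$\frac{\left(-263 - 363\right) \frac{1}{-392 + 320}}{247} = - \frac{626}{-72} \cdot \frac{1}{247} = \left(-626\right) \left(- \frac{1}{72}\right) \frac{1}{247} = \frac{313}{36} \cdot \frac{1}{247} = \frac{313}{8892}$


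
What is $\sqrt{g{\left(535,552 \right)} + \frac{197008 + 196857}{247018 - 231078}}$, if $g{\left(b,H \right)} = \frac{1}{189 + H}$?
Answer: $\frac{\sqrt{34474330577037}}{1181154} \approx 4.971$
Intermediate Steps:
$\sqrt{g{\left(535,552 \right)} + \frac{197008 + 196857}{247018 - 231078}} = \sqrt{\frac{1}{189 + 552} + \frac{197008 + 196857}{247018 - 231078}} = \sqrt{\frac{1}{741} + \frac{393865}{15940}} = \sqrt{\frac{1}{741} + 393865 \cdot \frac{1}{15940}} = \sqrt{\frac{1}{741} + \frac{78773}{3188}} = \sqrt{\frac{58373981}{2362308}} = \frac{\sqrt{34474330577037}}{1181154}$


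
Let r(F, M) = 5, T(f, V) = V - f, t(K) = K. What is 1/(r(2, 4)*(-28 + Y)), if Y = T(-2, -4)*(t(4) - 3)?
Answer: -1/150 ≈ -0.0066667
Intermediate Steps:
Y = -2 (Y = (-4 - 1*(-2))*(4 - 3) = (-4 + 2)*1 = -2*1 = -2)
1/(r(2, 4)*(-28 + Y)) = 1/(5*(-28 - 2)) = 1/(5*(-30)) = 1/(-150) = -1/150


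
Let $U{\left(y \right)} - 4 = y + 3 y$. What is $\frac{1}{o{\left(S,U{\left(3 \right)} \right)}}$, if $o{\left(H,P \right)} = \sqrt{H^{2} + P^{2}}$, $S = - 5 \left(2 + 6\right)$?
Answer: $\frac{\sqrt{29}}{232} \approx 0.023212$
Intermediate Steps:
$U{\left(y \right)} = 4 + 4 y$ ($U{\left(y \right)} = 4 + \left(y + 3 y\right) = 4 + 4 y$)
$S = -40$ ($S = \left(-5\right) 8 = -40$)
$\frac{1}{o{\left(S,U{\left(3 \right)} \right)}} = \frac{1}{\sqrt{\left(-40\right)^{2} + \left(4 + 4 \cdot 3\right)^{2}}} = \frac{1}{\sqrt{1600 + \left(4 + 12\right)^{2}}} = \frac{1}{\sqrt{1600 + 16^{2}}} = \frac{1}{\sqrt{1600 + 256}} = \frac{1}{\sqrt{1856}} = \frac{1}{8 \sqrt{29}} = \frac{\sqrt{29}}{232}$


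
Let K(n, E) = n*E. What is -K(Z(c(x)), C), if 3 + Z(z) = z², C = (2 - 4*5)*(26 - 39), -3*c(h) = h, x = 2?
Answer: 598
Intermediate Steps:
c(h) = -h/3
C = 234 (C = (2 - 20)*(-13) = -18*(-13) = 234)
Z(z) = -3 + z²
K(n, E) = E*n
-K(Z(c(x)), C) = -234*(-3 + (-⅓*2)²) = -234*(-3 + (-⅔)²) = -234*(-3 + 4/9) = -234*(-23)/9 = -1*(-598) = 598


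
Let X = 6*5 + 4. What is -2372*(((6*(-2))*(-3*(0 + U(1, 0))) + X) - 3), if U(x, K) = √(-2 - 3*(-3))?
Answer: -73532 - 85392*√7 ≈ -2.9946e+5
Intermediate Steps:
U(x, K) = √7 (U(x, K) = √(-2 + 9) = √7)
X = 34 (X = 30 + 4 = 34)
-2372*(((6*(-2))*(-3*(0 + U(1, 0))) + X) - 3) = -2372*(((6*(-2))*(-3*(0 + √7)) + 34) - 3) = -2372*((-(-36)*√7 + 34) - 3) = -2372*((36*√7 + 34) - 3) = -2372*((34 + 36*√7) - 3) = -2372*(31 + 36*√7) = -73532 - 85392*√7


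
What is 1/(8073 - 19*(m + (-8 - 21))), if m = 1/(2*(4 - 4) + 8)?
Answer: 8/68973 ≈ 0.00011599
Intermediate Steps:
m = ⅛ (m = 1/(2*0 + 8) = 1/(0 + 8) = 1/8 = ⅛ ≈ 0.12500)
1/(8073 - 19*(m + (-8 - 21))) = 1/(8073 - 19*(⅛ + (-8 - 21))) = 1/(8073 - 19*(⅛ - 29)) = 1/(8073 - 19*(-231/8)) = 1/(8073 + 4389/8) = 1/(68973/8) = 8/68973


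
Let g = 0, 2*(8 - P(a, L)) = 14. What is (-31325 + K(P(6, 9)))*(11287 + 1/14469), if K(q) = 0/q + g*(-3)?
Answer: -730819427900/2067 ≈ -3.5357e+8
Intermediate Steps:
P(a, L) = 1 (P(a, L) = 8 - ½*14 = 8 - 7 = 1)
K(q) = 0 (K(q) = 0/q + 0*(-3) = 0 + 0 = 0)
(-31325 + K(P(6, 9)))*(11287 + 1/14469) = (-31325 + 0)*(11287 + 1/14469) = -31325*(11287 + 1/14469) = -31325*163311604/14469 = -730819427900/2067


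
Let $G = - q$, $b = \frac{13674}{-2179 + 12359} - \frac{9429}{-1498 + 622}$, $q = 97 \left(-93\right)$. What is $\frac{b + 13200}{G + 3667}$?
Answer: $\frac{160958117}{154573120} \approx 1.0413$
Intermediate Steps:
$q = -9021$
$b = \frac{8997137}{743140}$ ($b = \frac{13674}{10180} - \frac{9429}{-876} = 13674 \cdot \frac{1}{10180} - - \frac{3143}{292} = \frac{6837}{5090} + \frac{3143}{292} = \frac{8997137}{743140} \approx 12.107$)
$G = 9021$ ($G = \left(-1\right) \left(-9021\right) = 9021$)
$\frac{b + 13200}{G + 3667} = \frac{\frac{8997137}{743140} + 13200}{9021 + 3667} = \frac{9818445137}{743140 \cdot 12688} = \frac{9818445137}{743140} \cdot \frac{1}{12688} = \frac{160958117}{154573120}$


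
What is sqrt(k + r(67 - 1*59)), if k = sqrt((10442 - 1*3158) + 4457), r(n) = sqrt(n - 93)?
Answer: sqrt(sqrt(11741) + I*sqrt(85)) ≈ 10.419 + 0.44245*I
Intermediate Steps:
r(n) = sqrt(-93 + n)
k = sqrt(11741) (k = sqrt((10442 - 3158) + 4457) = sqrt(7284 + 4457) = sqrt(11741) ≈ 108.36)
sqrt(k + r(67 - 1*59)) = sqrt(sqrt(11741) + sqrt(-93 + (67 - 1*59))) = sqrt(sqrt(11741) + sqrt(-93 + (67 - 59))) = sqrt(sqrt(11741) + sqrt(-93 + 8)) = sqrt(sqrt(11741) + sqrt(-85)) = sqrt(sqrt(11741) + I*sqrt(85))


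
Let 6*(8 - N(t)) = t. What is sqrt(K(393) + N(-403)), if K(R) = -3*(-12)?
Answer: sqrt(4002)/6 ≈ 10.544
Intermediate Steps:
K(R) = 36
N(t) = 8 - t/6
sqrt(K(393) + N(-403)) = sqrt(36 + (8 - 1/6*(-403))) = sqrt(36 + (8 + 403/6)) = sqrt(36 + 451/6) = sqrt(667/6) = sqrt(4002)/6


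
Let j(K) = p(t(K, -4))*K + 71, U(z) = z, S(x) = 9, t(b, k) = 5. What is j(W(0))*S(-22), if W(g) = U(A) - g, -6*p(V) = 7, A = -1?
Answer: 1299/2 ≈ 649.50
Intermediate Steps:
p(V) = -7/6 (p(V) = -⅙*7 = -7/6)
W(g) = -1 - g
j(K) = 71 - 7*K/6 (j(K) = -7*K/6 + 71 = 71 - 7*K/6)
j(W(0))*S(-22) = (71 - 7*(-1 - 1*0)/6)*9 = (71 - 7*(-1 + 0)/6)*9 = (71 - 7/6*(-1))*9 = (71 + 7/6)*9 = (433/6)*9 = 1299/2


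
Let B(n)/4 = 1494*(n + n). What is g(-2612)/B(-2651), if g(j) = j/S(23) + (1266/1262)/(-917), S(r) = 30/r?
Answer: 17380807321/275004794932560 ≈ 6.3202e-5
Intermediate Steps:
g(j) = -633/578627 + 23*j/30 (g(j) = j/((30/23)) + (1266/1262)/(-917) = j/((30*(1/23))) + (1266*(1/1262))*(-1/917) = j/(30/23) + (633/631)*(-1/917) = j*(23/30) - 633/578627 = 23*j/30 - 633/578627 = -633/578627 + 23*j/30)
B(n) = 11952*n (B(n) = 4*(1494*(n + n)) = 4*(1494*(2*n)) = 4*(2988*n) = 11952*n)
g(-2612)/B(-2651) = (-633/578627 + (23/30)*(-2612))/((11952*(-2651))) = (-633/578627 - 30038/15)/(-31684752) = -17380807321/8679405*(-1/31684752) = 17380807321/275004794932560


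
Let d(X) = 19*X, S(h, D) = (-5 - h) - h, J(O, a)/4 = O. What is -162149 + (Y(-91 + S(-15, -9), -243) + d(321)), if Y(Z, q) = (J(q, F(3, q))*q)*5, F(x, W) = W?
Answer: 1024930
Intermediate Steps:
J(O, a) = 4*O
S(h, D) = -5 - 2*h
Y(Z, q) = 20*q² (Y(Z, q) = ((4*q)*q)*5 = (4*q²)*5 = 20*q²)
-162149 + (Y(-91 + S(-15, -9), -243) + d(321)) = -162149 + (20*(-243)² + 19*321) = -162149 + (20*59049 + 6099) = -162149 + (1180980 + 6099) = -162149 + 1187079 = 1024930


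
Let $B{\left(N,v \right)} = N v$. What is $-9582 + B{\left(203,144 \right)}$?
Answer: $19650$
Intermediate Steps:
$-9582 + B{\left(203,144 \right)} = -9582 + 203 \cdot 144 = -9582 + 29232 = 19650$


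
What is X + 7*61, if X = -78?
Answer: 349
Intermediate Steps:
X + 7*61 = -78 + 7*61 = -78 + 427 = 349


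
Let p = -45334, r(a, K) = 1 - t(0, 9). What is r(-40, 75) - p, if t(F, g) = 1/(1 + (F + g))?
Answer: 453349/10 ≈ 45335.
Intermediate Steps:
t(F, g) = 1/(1 + F + g)
r(a, K) = 9/10 (r(a, K) = 1 - 1/(1 + 0 + 9) = 1 - 1/10 = 1 - 1*⅒ = 1 - ⅒ = 9/10)
r(-40, 75) - p = 9/10 - 1*(-45334) = 9/10 + 45334 = 453349/10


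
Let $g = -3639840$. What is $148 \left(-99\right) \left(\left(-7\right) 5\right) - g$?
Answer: $4152660$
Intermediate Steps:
$148 \left(-99\right) \left(\left(-7\right) 5\right) - g = 148 \left(-99\right) \left(\left(-7\right) 5\right) - -3639840 = \left(-14652\right) \left(-35\right) + 3639840 = 512820 + 3639840 = 4152660$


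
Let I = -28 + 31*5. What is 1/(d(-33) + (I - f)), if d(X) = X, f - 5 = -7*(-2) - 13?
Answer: 1/88 ≈ 0.011364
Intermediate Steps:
f = 6 (f = 5 + (-7*(-2) - 13) = 5 + (14 - 13) = 5 + 1 = 6)
I = 127 (I = -28 + 155 = 127)
1/(d(-33) + (I - f)) = 1/(-33 + (127 - 1*6)) = 1/(-33 + (127 - 6)) = 1/(-33 + 121) = 1/88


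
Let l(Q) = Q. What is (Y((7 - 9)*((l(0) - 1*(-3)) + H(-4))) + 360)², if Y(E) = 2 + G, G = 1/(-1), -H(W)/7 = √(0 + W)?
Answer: 130321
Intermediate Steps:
H(W) = -7*√W (H(W) = -7*√(0 + W) = -7*√W)
G = -1
Y(E) = 1 (Y(E) = 2 - 1 = 1)
(Y((7 - 9)*((l(0) - 1*(-3)) + H(-4))) + 360)² = (1 + 360)² = 361² = 130321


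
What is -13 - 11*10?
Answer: -123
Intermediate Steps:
-13 - 11*10 = -13 - 110 = -123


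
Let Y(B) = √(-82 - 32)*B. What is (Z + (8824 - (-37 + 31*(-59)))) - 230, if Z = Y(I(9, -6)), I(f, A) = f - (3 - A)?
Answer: 10460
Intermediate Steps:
I(f, A) = -3 + A + f (I(f, A) = f + (-3 + A) = -3 + A + f)
Y(B) = I*B*√114 (Y(B) = √(-114)*B = (I*√114)*B = I*B*√114)
Z = 0 (Z = I*(-3 - 6 + 9)*√114 = I*0*√114 = 0)
(Z + (8824 - (-37 + 31*(-59)))) - 230 = (0 + (8824 - (-37 + 31*(-59)))) - 230 = (0 + (8824 - (-37 - 1829))) - 230 = (0 + (8824 - 1*(-1866))) - 230 = (0 + (8824 + 1866)) - 230 = (0 + 10690) - 230 = 10690 - 230 = 10460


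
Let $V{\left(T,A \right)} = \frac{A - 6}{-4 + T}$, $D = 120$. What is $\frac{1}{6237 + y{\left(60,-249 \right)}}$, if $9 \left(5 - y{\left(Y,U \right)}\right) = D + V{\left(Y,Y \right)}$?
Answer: $\frac{84}{523199} \approx 0.00016055$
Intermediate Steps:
$V{\left(T,A \right)} = \frac{-6 + A}{-4 + T}$
$y{\left(Y,U \right)} = - \frac{25}{3} - \frac{-6 + Y}{9 \left(-4 + Y\right)}$ ($y{\left(Y,U \right)} = 5 - \frac{120 + \frac{-6 + Y}{-4 + Y}}{9} = 5 - \left(\frac{40}{3} + \frac{-6 + Y}{9 \left(-4 + Y\right)}\right) = - \frac{25}{3} - \frac{-6 + Y}{9 \left(-4 + Y\right)}$)
$\frac{1}{6237 + y{\left(60,-249 \right)}} = \frac{1}{6237 + \frac{2 \left(153 - 2280\right)}{9 \left(-4 + 60\right)}} = \frac{1}{6237 + \frac{2 \left(153 - 2280\right)}{9 \cdot 56}} = \frac{1}{6237 + \frac{2}{9} \cdot \frac{1}{56} \left(-2127\right)} = \frac{1}{6237 - \frac{709}{84}} = \frac{1}{\frac{523199}{84}} = \frac{84}{523199}$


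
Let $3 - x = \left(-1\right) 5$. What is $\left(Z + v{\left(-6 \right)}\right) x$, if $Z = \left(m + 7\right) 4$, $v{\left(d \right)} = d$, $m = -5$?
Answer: $16$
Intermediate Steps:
$x = 8$ ($x = 3 - \left(-1\right) 5 = 3 - -5 = 3 + 5 = 8$)
$Z = 8$ ($Z = \left(-5 + 7\right) 4 = 2 \cdot 4 = 8$)
$\left(Z + v{\left(-6 \right)}\right) x = \left(8 - 6\right) 8 = 2 \cdot 8 = 16$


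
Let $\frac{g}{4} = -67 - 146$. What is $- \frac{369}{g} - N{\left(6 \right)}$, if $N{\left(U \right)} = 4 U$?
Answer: $- \frac{6693}{284} \approx -23.567$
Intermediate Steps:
$g = -852$ ($g = 4 \left(-67 - 146\right) = 4 \left(-213\right) = -852$)
$- \frac{369}{g} - N{\left(6 \right)} = - \frac{369}{-852} - 4 \cdot 6 = \left(-369\right) \left(- \frac{1}{852}\right) - 24 = \frac{123}{284} - 24 = - \frac{6693}{284}$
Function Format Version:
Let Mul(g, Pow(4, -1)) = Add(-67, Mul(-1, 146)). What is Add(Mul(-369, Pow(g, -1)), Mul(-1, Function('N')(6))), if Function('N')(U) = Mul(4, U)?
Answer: Rational(-6693, 284) ≈ -23.567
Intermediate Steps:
g = -852 (g = Mul(4, Add(-67, Mul(-1, 146))) = Mul(4, Add(-67, -146)) = Mul(4, -213) = -852)
Add(Mul(-369, Pow(g, -1)), Mul(-1, Function('N')(6))) = Add(Mul(-369, Pow(-852, -1)), Mul(-1, Mul(4, 6))) = Add(Mul(-369, Rational(-1, 852)), Mul(-1, 24)) = Add(Rational(123, 284), -24) = Rational(-6693, 284)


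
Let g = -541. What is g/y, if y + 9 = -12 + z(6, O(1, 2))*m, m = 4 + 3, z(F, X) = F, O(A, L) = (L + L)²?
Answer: -541/21 ≈ -25.762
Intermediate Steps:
O(A, L) = 4*L² (O(A, L) = (2*L)² = 4*L²)
m = 7
y = 21 (y = -9 + (-12 + 6*7) = -9 + (-12 + 42) = -9 + 30 = 21)
g/y = -541/21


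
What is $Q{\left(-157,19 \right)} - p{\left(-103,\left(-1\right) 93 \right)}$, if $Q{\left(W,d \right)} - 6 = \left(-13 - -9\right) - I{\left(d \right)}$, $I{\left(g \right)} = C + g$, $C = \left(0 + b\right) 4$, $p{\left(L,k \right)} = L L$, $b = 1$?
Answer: $-10630$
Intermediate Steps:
$p{\left(L,k \right)} = L^{2}$
$C = 4$ ($C = \left(0 + 1\right) 4 = 1 \cdot 4 = 4$)
$I{\left(g \right)} = 4 + g$
$Q{\left(W,d \right)} = -2 - d$ ($Q{\left(W,d \right)} = 6 - \left(8 + d\right) = -2 - d$)
$Q{\left(-157,19 \right)} - p{\left(-103,\left(-1\right) 93 \right)} = \left(-2 - 19\right) - \left(-103\right)^{2} = \left(-2 - 19\right) - 10609 = -21 - 10609 = -10630$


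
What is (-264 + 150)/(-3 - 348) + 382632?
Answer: 44767982/117 ≈ 3.8263e+5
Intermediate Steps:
(-264 + 150)/(-3 - 348) + 382632 = -114/(-351) + 382632 = -114*(-1/351) + 382632 = 38/117 + 382632 = 44767982/117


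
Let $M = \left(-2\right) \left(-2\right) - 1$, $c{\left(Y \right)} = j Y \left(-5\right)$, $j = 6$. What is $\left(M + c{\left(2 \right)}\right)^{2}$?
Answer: $3249$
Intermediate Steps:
$c{\left(Y \right)} = - 30 Y$ ($c{\left(Y \right)} = 6 Y \left(-5\right) = - 30 Y$)
$M = 3$ ($M = 4 - 1 = 3$)
$\left(M + c{\left(2 \right)}\right)^{2} = \left(3 - 60\right)^{2} = \left(-57\right)^{2} = 3249$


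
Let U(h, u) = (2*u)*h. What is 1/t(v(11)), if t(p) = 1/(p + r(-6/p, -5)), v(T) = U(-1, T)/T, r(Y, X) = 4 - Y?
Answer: -1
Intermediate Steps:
U(h, u) = 2*h*u
v(T) = -2 (v(T) = (2*(-1)*T)/T = (-2*T)/T = -2)
t(p) = 1/(4 + p + 6/p) (t(p) = 1/(p + (4 - (-6)/p)) = 1/(p + (4 + 6/p)) = 1/(4 + p + 6/p))
1/t(v(11)) = 1/(-2/(6 - 2*(4 - 2))) = 1/(-2/(6 - 2*2)) = 1/(-2/(6 - 4)) = 1/(-2/2) = 1/(-2*½) = 1/(-1) = -1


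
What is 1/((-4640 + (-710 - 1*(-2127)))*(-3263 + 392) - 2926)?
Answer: 1/9250307 ≈ 1.0810e-7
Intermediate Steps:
1/((-4640 + (-710 - 1*(-2127)))*(-3263 + 392) - 2926) = 1/((-4640 + (-710 + 2127))*(-2871) - 2926) = 1/((-4640 + 1417)*(-2871) - 2926) = 1/(-3223*(-2871) - 2926) = 1/(9253233 - 2926) = 1/9250307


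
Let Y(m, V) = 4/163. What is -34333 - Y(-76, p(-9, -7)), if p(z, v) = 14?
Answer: -5596283/163 ≈ -34333.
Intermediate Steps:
Y(m, V) = 4/163 (Y(m, V) = 4*(1/163) = 4/163)
-34333 - Y(-76, p(-9, -7)) = -34333 - 1*4/163 = -34333 - 4/163 = -5596283/163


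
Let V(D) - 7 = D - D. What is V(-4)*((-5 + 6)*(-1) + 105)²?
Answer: 75712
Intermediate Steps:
V(D) = 7 (V(D) = 7 + (D - D) = 7 + 0 = 7)
V(-4)*((-5 + 6)*(-1) + 105)² = 7*((-5 + 6)*(-1) + 105)² = 7*(1*(-1) + 105)² = 7*(-1 + 105)² = 7*104² = 7*10816 = 75712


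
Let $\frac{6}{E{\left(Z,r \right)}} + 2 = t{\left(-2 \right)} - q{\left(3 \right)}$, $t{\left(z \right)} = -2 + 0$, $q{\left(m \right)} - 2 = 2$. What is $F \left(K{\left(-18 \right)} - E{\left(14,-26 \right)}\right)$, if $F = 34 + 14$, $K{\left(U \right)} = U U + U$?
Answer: $14724$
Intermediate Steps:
$q{\left(m \right)} = 4$ ($q{\left(m \right)} = 2 + 2 = 4$)
$t{\left(z \right)} = -2$
$K{\left(U \right)} = U + U^{2}$ ($K{\left(U \right)} = U^{2} + U = U + U^{2}$)
$E{\left(Z,r \right)} = - \frac{3}{4}$ ($E{\left(Z,r \right)} = \frac{6}{-2 - 6} = \frac{6}{-8} = 6 \left(- \frac{1}{8}\right) = - \frac{3}{4}$)
$F = 48$
$F \left(K{\left(-18 \right)} - E{\left(14,-26 \right)}\right) = 48 \left(- 18 \left(1 - 18\right) - - \frac{3}{4}\right) = 48 \left(\left(-18\right) \left(-17\right) + \frac{3}{4}\right) = 48 \left(306 + \frac{3}{4}\right) = 48 \cdot \frac{1227}{4} = 14724$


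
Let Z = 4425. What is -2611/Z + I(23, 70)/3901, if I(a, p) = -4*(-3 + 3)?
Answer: -2611/4425 ≈ -0.59006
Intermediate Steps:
I(a, p) = 0 (I(a, p) = -4*0 = 0)
-2611/Z + I(23, 70)/3901 = -2611/4425 + 0/3901 = -2611*1/4425 + 0*(1/3901) = -2611/4425 + 0 = -2611/4425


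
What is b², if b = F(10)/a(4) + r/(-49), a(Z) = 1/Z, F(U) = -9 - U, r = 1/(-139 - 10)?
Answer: 307886265625/53304601 ≈ 5776.0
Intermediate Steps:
r = -1/149 (r = 1/(-149) = -1/149 ≈ -0.0067114)
b = -554875/7301 (b = (-9 - 1*10)/(1/4) - 1/149/(-49) = (-9 - 10)/(¼) - 1/149*(-1/49) = -19*4 + 1/7301 = -76 + 1/7301 = -554875/7301 ≈ -76.000)
b² = (-554875/7301)² = 307886265625/53304601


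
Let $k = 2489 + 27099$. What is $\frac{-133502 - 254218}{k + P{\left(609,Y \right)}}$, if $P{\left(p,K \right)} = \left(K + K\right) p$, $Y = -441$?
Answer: $\frac{38772}{50755} \approx 0.7639$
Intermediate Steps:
$P{\left(p,K \right)} = 2 K p$
$k = 29588$
$\frac{-133502 - 254218}{k + P{\left(609,Y \right)}} = \frac{-133502 - 254218}{29588 + 2 \left(-441\right) 609} = - \frac{387720}{29588 - 537138} = - \frac{387720}{-507550} = \left(-387720\right) \left(- \frac{1}{507550}\right) = \frac{38772}{50755}$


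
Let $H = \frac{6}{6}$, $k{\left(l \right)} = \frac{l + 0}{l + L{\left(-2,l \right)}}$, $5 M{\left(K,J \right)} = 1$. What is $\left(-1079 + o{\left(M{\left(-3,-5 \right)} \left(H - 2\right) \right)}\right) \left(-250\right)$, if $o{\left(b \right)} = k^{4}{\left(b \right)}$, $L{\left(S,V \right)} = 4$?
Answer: $\frac{35154089500}{130321} \approx 2.6975 \cdot 10^{5}$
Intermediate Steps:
$M{\left(K,J \right)} = \frac{1}{5}$ ($M{\left(K,J \right)} = \frac{1}{5} \cdot 1 = \frac{1}{5}$)
$k{\left(l \right)} = \frac{l}{4 + l}$ ($k{\left(l \right)} = \frac{l + 0}{l + 4} = \frac{l}{4 + l}$)
$H = 1$ ($H = 6 \cdot \frac{1}{6} = 1$)
$o{\left(b \right)} = \frac{b^{4}}{\left(4 + b\right)^{4}}$ ($o{\left(b \right)} = \left(\frac{b}{4 + b}\right)^{4} = \frac{b^{4}}{\left(4 + b\right)^{4}}$)
$\left(-1079 + o{\left(M{\left(-3,-5 \right)} \left(H - 2\right) \right)}\right) \left(-250\right) = \left(-1079 + \frac{\left(\frac{1 - 2}{5}\right)^{4}}{\left(4 + \frac{1 - 2}{5}\right)^{4}}\right) \left(-250\right) = \left(-1079 + \frac{\left(\frac{1}{5} \left(-1\right)\right)^{4}}{\left(4 + \frac{1}{5} \left(-1\right)\right)^{4}}\right) \left(-250\right) = \left(-1079 + \frac{\left(- \frac{1}{5}\right)^{4}}{\left(4 - \frac{1}{5}\right)^{4}}\right) \left(-250\right) = \left(-1079 + \frac{1}{625 \cdot \frac{130321}{625}}\right) \left(-250\right) = \left(-1079 + \frac{1}{625} \cdot \frac{625}{130321}\right) \left(-250\right) = \left(-1079 + \frac{1}{130321}\right) \left(-250\right) = \left(- \frac{140616358}{130321}\right) \left(-250\right) = \frac{35154089500}{130321}$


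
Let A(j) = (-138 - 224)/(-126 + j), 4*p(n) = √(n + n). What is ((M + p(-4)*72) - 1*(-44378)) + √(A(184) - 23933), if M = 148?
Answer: 44526 + 36*I*√2 + I*√20132902/29 ≈ 44526.0 + 205.63*I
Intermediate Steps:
p(n) = √2*√n/4 (p(n) = √(n + n)/4 = √(2*n)/4 = (√2*√n)/4 = √2*√n/4)
A(j) = -362/(-126 + j)
((M + p(-4)*72) - 1*(-44378)) + √(A(184) - 23933) = ((148 + (√2*√(-4)/4)*72) - 1*(-44378)) + √(-362/(-126 + 184) - 23933) = ((148 + (√2*(2*I)/4)*72) + 44378) + √(-362/58 - 23933) = ((148 + (I*√2/2)*72) + 44378) + √(-362*1/58 - 23933) = ((148 + 36*I*√2) + 44378) + √(-181/29 - 23933) = (44526 + 36*I*√2) + √(-694238/29) = (44526 + 36*I*√2) + I*√20132902/29 = 44526 + 36*I*√2 + I*√20132902/29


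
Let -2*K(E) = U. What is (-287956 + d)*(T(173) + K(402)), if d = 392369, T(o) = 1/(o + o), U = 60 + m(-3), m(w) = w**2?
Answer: -623136784/173 ≈ -3.6019e+6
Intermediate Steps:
U = 69 (U = 60 + (-3)**2 = 60 + 9 = 69)
T(o) = 1/(2*o)
K(E) = -69/2 (K(E) = -1/2*69 = -69/2)
(-287956 + d)*(T(173) + K(402)) = (-287956 + 392369)*((1/2)/173 - 69/2) = 104413*((1/2)*(1/173) - 69/2) = 104413*(1/346 - 69/2) = 104413*(-5968/173) = -623136784/173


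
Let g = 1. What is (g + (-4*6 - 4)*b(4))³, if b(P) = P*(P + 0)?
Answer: -89314623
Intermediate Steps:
b(P) = P² (b(P) = P*P = P²)
(g + (-4*6 - 4)*b(4))³ = (1 + (-4*6 - 4)*4²)³ = (1 + (-24 - 4)*16)³ = (1 - 28*16)³ = (1 - 448)³ = (-447)³ = -89314623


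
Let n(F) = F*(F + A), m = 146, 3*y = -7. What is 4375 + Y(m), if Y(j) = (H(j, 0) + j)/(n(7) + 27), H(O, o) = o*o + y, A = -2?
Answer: 814181/186 ≈ 4377.3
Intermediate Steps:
y = -7/3 (y = (1/3)*(-7) = -7/3 ≈ -2.3333)
H(O, o) = -7/3 + o**2 (H(O, o) = o*o - 7/3 = o**2 - 7/3 = -7/3 + o**2)
n(F) = F*(-2 + F) (n(F) = F*(F - 2) = F*(-2 + F))
Y(j) = -7/186 + j/62 (Y(j) = ((-7/3 + 0**2) + j)/(7*(-2 + 7) + 27) = ((-7/3 + 0) + j)/(7*5 + 27) = (-7/3 + j)/(35 + 27) = (-7/3 + j)/62 = (-7/3 + j)*(1/62) = -7/186 + j/62)
4375 + Y(m) = 4375 + (-7/186 + (1/62)*146) = 4375 + (-7/186 + 73/31) = 4375 + 431/186 = 814181/186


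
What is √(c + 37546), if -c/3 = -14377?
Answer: √80677 ≈ 284.04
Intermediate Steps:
c = 43131 (c = -3*(-14377) = 43131)
√(c + 37546) = √(43131 + 37546) = √80677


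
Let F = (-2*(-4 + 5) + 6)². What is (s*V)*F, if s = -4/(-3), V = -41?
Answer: -2624/3 ≈ -874.67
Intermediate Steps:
s = 4/3 (s = -4*(-⅓) = 4/3 ≈ 1.3333)
F = 16 (F = (-2*1 + 6)² = (-2 + 6)² = 4² = 16)
(s*V)*F = ((4/3)*(-41))*16 = -164/3*16 = -2624/3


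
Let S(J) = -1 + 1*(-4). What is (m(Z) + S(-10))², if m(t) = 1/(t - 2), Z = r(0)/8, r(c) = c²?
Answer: 121/4 ≈ 30.250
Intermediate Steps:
S(J) = -5 (S(J) = -1 - 4 = -5)
Z = 0 (Z = 0²/8 = 0*(⅛) = 0)
m(t) = 1/(-2 + t)
(m(Z) + S(-10))² = (1/(-2 + 0) - 5)² = (1/(-2) - 5)² = (-½ - 5)² = (-11/2)² = 121/4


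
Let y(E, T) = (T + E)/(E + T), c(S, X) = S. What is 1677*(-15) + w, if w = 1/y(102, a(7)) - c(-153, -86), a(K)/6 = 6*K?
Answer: -25001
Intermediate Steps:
a(K) = 36*K (a(K) = 6*(6*K) = 36*K)
y(E, T) = 1 (y(E, T) = (E + T)/(E + T) = 1)
w = 154 (w = 1/1 - 1*(-153) = 1 + 153 = 154)
1677*(-15) + w = 1677*(-15) + 154 = -25155 + 154 = -25001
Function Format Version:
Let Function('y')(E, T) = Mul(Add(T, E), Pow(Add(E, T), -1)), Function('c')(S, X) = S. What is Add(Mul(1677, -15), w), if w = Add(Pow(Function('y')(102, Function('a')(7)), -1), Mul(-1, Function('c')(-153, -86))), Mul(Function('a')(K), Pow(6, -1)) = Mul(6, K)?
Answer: -25001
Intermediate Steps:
Function('a')(K) = Mul(36, K) (Function('a')(K) = Mul(6, Mul(6, K)) = Mul(36, K))
Function('y')(E, T) = 1 (Function('y')(E, T) = Mul(Add(E, T), Pow(Add(E, T), -1)) = 1)
w = 154 (w = Add(Pow(1, -1), Mul(-1, -153)) = Add(1, 153) = 154)
Add(Mul(1677, -15), w) = Add(Mul(1677, -15), 154) = Add(-25155, 154) = -25001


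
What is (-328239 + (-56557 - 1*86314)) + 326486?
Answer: -144624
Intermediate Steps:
(-328239 + (-56557 - 1*86314)) + 326486 = (-328239 + (-56557 - 86314)) + 326486 = (-328239 - 142871) + 326486 = -471110 + 326486 = -144624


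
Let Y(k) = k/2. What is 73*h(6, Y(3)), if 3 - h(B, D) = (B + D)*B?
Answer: -3066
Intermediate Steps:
Y(k) = k/2 (Y(k) = k*(1/2) = k/2)
h(B, D) = 3 - B*(B + D) (h(B, D) = 3 - (B + D)*B = 3 - B*(B + D))
73*h(6, Y(3)) = 73*(3 - 1*6**2 - 1*6*(1/2)*3) = 73*(3 - 1*36 - 1*6*3/2) = 73*(3 - 36 - 9) = 73*(-42) = -3066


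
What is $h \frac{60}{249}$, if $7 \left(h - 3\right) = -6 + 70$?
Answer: $\frac{1700}{581} \approx 2.926$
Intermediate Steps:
$h = \frac{85}{7}$ ($h = 3 + \frac{-6 + 70}{7} = 3 + \frac{1}{7} \cdot 64 = 3 + \frac{64}{7} = \frac{85}{7} \approx 12.143$)
$h \frac{60}{249} = \frac{85 \cdot \frac{60}{249}}{7} = \frac{85 \cdot 60 \cdot \frac{1}{249}}{7} = \frac{85}{7} \cdot \frac{20}{83} = \frac{1700}{581}$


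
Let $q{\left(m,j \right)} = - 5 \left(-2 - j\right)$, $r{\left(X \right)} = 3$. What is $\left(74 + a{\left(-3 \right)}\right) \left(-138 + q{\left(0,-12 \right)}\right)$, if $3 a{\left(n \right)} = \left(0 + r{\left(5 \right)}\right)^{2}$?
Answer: $-14476$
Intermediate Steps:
$a{\left(n \right)} = 3$ ($a{\left(n \right)} = \frac{\left(0 + 3\right)^{2}}{3} = \frac{3^{2}}{3} = \frac{1}{3} \cdot 9 = 3$)
$q{\left(m,j \right)} = 10 + 5 j$
$\left(74 + a{\left(-3 \right)}\right) \left(-138 + q{\left(0,-12 \right)}\right) = \left(74 + 3\right) \left(-138 + \left(10 + 5 \left(-12\right)\right)\right) = 77 \left(-138 + \left(10 - 60\right)\right) = 77 \left(-138 - 50\right) = 77 \left(-188\right) = -14476$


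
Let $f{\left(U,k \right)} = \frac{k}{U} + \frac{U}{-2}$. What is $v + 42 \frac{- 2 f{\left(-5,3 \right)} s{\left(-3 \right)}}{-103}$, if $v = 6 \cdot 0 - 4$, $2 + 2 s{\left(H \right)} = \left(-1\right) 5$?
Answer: $- \frac{4853}{515} \approx -9.4233$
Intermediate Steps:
$s{\left(H \right)} = - \frac{7}{2}$ ($s{\left(H \right)} = -1 + \frac{\left(-1\right) 5}{2} = -1 + \frac{1}{2} \left(-5\right) = -1 - \frac{5}{2} = - \frac{7}{2}$)
$v = -4$ ($v = 0 - 4 = -4$)
$f{\left(U,k \right)} = - \frac{U}{2} + \frac{k}{U}$ ($f{\left(U,k \right)} = \frac{k}{U} + U \left(- \frac{1}{2}\right) = \frac{k}{U} - \frac{U}{2} = - \frac{U}{2} + \frac{k}{U}$)
$v + 42 \frac{- 2 f{\left(-5,3 \right)} s{\left(-3 \right)}}{-103} = -4 + 42 \frac{- 2 \left(\left(- \frac{1}{2}\right) \left(-5\right) + \frac{3}{-5}\right) \left(- \frac{7}{2}\right)}{-103} = -4 + 42 - 2 \left(\frac{5}{2} + 3 \left(- \frac{1}{5}\right)\right) \left(- \frac{7}{2}\right) \left(- \frac{1}{103}\right) = -4 + 42 - 2 \left(\frac{5}{2} - \frac{3}{5}\right) \left(- \frac{7}{2}\right) \left(- \frac{1}{103}\right) = -4 + 42 \left(-2\right) \frac{19}{10} \left(- \frac{7}{2}\right) \left(- \frac{1}{103}\right) = -4 + 42 \left(- \frac{19}{5}\right) \left(- \frac{7}{2}\right) \left(- \frac{1}{103}\right) = -4 + 42 \cdot \frac{133}{10} \left(- \frac{1}{103}\right) = -4 + 42 \left(- \frac{133}{1030}\right) = -4 - \frac{2793}{515} = - \frac{4853}{515}$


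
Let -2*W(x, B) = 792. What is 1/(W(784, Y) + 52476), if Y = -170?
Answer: 1/52080 ≈ 1.9201e-5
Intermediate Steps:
W(x, B) = -396 (W(x, B) = -½*792 = -396)
1/(W(784, Y) + 52476) = 1/(-396 + 52476) = 1/52080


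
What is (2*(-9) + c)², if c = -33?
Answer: 2601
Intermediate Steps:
(2*(-9) + c)² = (2*(-9) - 33)² = (-18 - 33)² = (-51)² = 2601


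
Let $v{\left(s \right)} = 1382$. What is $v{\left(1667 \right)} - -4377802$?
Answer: $4379184$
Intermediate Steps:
$v{\left(1667 \right)} - -4377802 = 1382 - -4377802 = 1382 + 4377802 = 4379184$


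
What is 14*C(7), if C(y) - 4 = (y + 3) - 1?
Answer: 182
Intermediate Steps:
C(y) = 6 + y (C(y) = 4 + ((y + 3) - 1) = 4 + ((3 + y) - 1) = 4 + (2 + y) = 6 + y)
14*C(7) = 14*(6 + 7) = 14*13 = 182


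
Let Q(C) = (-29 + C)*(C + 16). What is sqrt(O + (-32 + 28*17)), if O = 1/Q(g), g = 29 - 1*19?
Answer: sqrt(108351490)/494 ≈ 21.071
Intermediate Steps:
g = 10 (g = 29 - 19 = 10)
Q(C) = (-29 + C)*(16 + C)
O = -1/494 (O = 1/(-464 + 10**2 - 13*10) = 1/(-464 + 100 - 130) = 1/(-494) = -1/494 ≈ -0.0020243)
sqrt(O + (-32 + 28*17)) = sqrt(-1/494 + (-32 + 28*17)) = sqrt(-1/494 + (-32 + 476)) = sqrt(-1/494 + 444) = sqrt(219335/494) = sqrt(108351490)/494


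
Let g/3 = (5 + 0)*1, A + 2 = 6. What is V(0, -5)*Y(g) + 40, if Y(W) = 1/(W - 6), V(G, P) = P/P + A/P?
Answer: 1801/45 ≈ 40.022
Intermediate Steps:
A = 4 (A = -2 + 6 = 4)
V(G, P) = 1 + 4/P (V(G, P) = P/P + 4/P = 1 + 4/P)
g = 15 (g = 3*((5 + 0)*1) = 3*(5*1) = 3*5 = 15)
Y(W) = 1/(-6 + W)
V(0, -5)*Y(g) + 40 = ((4 - 5)/(-5))/(-6 + 15) + 40 = -⅕*(-1)/9 + 40 = (⅕)*(⅑) + 40 = 1/45 + 40 = 1801/45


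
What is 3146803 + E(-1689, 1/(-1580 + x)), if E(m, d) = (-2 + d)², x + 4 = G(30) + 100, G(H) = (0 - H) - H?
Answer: 7501786498529/2383936 ≈ 3.1468e+6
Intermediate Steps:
G(H) = -2*H (G(H) = -H - H = -2*H)
x = 36 (x = -4 + (-2*30 + 100) = -4 + (-60 + 100) = -4 + 40 = 36)
3146803 + E(-1689, 1/(-1580 + x)) = 3146803 + (-2 + 1/(-1580 + 36))² = 3146803 + (-2 + 1/(-1544))² = 3146803 + (-2 - 1/1544)² = 3146803 + (-3089/1544)² = 3146803 + 9541921/2383936 = 7501786498529/2383936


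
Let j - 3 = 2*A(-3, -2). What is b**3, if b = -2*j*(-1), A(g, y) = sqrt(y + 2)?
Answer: 216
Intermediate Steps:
A(g, y) = sqrt(2 + y)
j = 3 (j = 3 + 2*sqrt(2 - 2) = 3 + 2*sqrt(0) = 3 + 2*0 = 3 + 0 = 3)
b = 6 (b = -2*3*(-1) = -6*(-1) = 6)
b**3 = 6**3 = 216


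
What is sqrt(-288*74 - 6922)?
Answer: I*sqrt(28234) ≈ 168.03*I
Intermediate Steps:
sqrt(-288*74 - 6922) = sqrt(-21312 - 6922) = sqrt(-28234) = I*sqrt(28234)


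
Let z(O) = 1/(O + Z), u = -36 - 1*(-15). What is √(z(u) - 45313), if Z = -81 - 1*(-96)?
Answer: I*√1631274/6 ≈ 212.87*I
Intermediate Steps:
Z = 15 (Z = -81 + 96 = 15)
u = -21 (u = -36 + 15 = -21)
z(O) = 1/(15 + O) (z(O) = 1/(O + 15) = 1/(15 + O))
√(z(u) - 45313) = √(1/(15 - 21) - 45313) = √(1/(-6) - 45313) = √(-⅙ - 45313) = √(-271879/6) = I*√1631274/6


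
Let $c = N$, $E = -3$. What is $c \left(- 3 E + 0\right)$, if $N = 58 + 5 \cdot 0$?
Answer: $522$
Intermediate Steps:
$N = 58$ ($N = 58 + 0 = 58$)
$c = 58$
$c \left(- 3 E + 0\right) = 58 \left(\left(-3\right) \left(-3\right) + 0\right) = 58 \left(9 + 0\right) = 58 \cdot 9 = 522$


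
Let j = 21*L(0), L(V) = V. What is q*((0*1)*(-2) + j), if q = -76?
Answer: 0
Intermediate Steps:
j = 0 (j = 21*0 = 0)
q*((0*1)*(-2) + j) = -76*((0*1)*(-2) + 0) = -76*(0*(-2) + 0) = -76*(0 + 0) = -76*0 = 0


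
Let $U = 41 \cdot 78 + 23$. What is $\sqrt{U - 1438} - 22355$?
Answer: $-22355 + \sqrt{1783} \approx -22313.0$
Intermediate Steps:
$U = 3221$ ($U = 3198 + 23 = 3221$)
$\sqrt{U - 1438} - 22355 = \sqrt{3221 - 1438} - 22355 = \sqrt{1783} - 22355 = -22355 + \sqrt{1783}$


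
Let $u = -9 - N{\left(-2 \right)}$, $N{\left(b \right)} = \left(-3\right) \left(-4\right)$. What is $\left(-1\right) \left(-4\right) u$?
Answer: $-84$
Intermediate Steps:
$N{\left(b \right)} = 12$
$u = -21$ ($u = -9 - 12 = -21$)
$\left(-1\right) \left(-4\right) u = \left(-1\right) \left(-4\right) \left(-21\right) = 4 \left(-21\right) = -84$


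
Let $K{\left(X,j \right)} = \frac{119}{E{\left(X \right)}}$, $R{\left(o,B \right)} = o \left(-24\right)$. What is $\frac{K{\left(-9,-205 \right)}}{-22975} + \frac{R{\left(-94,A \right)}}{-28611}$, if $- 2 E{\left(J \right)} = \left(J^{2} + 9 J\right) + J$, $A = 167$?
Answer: $- \frac{52588202}{657337725} \approx -0.080002$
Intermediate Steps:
$E{\left(J \right)} = - 5 J - \frac{J^{2}}{2}$ ($E{\left(J \right)} = - \frac{\left(J^{2} + 9 J\right) + J}{2} = - \frac{J^{2} + 10 J}{2} = - 5 J - \frac{J^{2}}{2}$)
$R{\left(o,B \right)} = - 24 o$
$K{\left(X,j \right)} = - \frac{238}{X \left(10 + X\right)}$ ($K{\left(X,j \right)} = \frac{119}{\left(- \frac{1}{2}\right) X \left(10 + X\right)} = 119 \left(- \frac{2}{X \left(10 + X\right)}\right) = - \frac{238}{X \left(10 + X\right)}$)
$\frac{K{\left(-9,-205 \right)}}{-22975} + \frac{R{\left(-94,A \right)}}{-28611} = \frac{\left(-238\right) \frac{1}{-9} \frac{1}{10 - 9}}{-22975} + \frac{\left(-24\right) \left(-94\right)}{-28611} = \left(-238\right) \left(- \frac{1}{9}\right) 1^{-1} \left(- \frac{1}{22975}\right) + 2256 \left(- \frac{1}{28611}\right) = \left(-238\right) \left(- \frac{1}{9}\right) 1 \left(- \frac{1}{22975}\right) - \frac{752}{9537} = \frac{238}{9} \left(- \frac{1}{22975}\right) - \frac{752}{9537} = - \frac{238}{206775} - \frac{752}{9537} = - \frac{52588202}{657337725}$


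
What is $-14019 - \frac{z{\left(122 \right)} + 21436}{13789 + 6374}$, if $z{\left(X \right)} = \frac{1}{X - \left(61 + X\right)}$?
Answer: $- \frac{5747959504}{409981} \approx -14020.0$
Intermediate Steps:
$z{\left(X \right)} = - \frac{1}{61}$ ($z{\left(X \right)} = \frac{1}{-61} = - \frac{1}{61}$)
$-14019 - \frac{z{\left(122 \right)} + 21436}{13789 + 6374} = -14019 - \frac{- \frac{1}{61} + 21436}{13789 + 6374} = -14019 - \frac{1307595}{61 \cdot 20163} = -14019 - \frac{1307595}{61} \cdot \frac{1}{20163} = -14019 - \frac{435865}{409981} = - \frac{5747959504}{409981}$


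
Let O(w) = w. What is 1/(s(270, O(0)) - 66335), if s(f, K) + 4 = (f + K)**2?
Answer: 1/6561 ≈ 0.00015242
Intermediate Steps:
s(f, K) = -4 + (K + f)**2 (s(f, K) = -4 + (f + K)**2 = -4 + (K + f)**2)
1/(s(270, O(0)) - 66335) = 1/((-4 + (0 + 270)**2) - 66335) = 1/((-4 + 270**2) - 66335) = 1/((-4 + 72900) - 66335) = 1/(72896 - 66335) = 1/6561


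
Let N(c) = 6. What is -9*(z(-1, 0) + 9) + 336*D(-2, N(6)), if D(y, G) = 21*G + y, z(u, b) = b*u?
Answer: 41583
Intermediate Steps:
D(y, G) = y + 21*G
-9*(z(-1, 0) + 9) + 336*D(-2, N(6)) = -9*(0*(-1) + 9) + 336*(-2 + 21*6) = -9*(0 + 9) + 336*(-2 + 126) = -9*9 + 336*124 = -81 + 41664 = 41583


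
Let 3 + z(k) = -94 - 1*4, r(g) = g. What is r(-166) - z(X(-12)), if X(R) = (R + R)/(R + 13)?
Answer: -65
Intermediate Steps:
X(R) = 2*R/(13 + R) (X(R) = (2*R)/(13 + R) = 2*R/(13 + R))
z(k) = -101 (z(k) = -3 + (-94 - 1*4) = -3 + (-94 - 4) = -3 - 98 = -101)
r(-166) - z(X(-12)) = -166 - 1*(-101) = -166 + 101 = -65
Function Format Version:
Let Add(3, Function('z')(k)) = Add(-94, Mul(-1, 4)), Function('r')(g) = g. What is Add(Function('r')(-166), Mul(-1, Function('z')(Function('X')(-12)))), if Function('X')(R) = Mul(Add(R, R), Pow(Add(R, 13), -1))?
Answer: -65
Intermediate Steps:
Function('X')(R) = Mul(2, R, Pow(Add(13, R), -1)) (Function('X')(R) = Mul(Mul(2, R), Pow(Add(13, R), -1)) = Mul(2, R, Pow(Add(13, R), -1)))
Function('z')(k) = -101 (Function('z')(k) = Add(-3, Add(-94, Mul(-1, 4))) = Add(-3, Add(-94, -4)) = Add(-3, -98) = -101)
Add(Function('r')(-166), Mul(-1, Function('z')(Function('X')(-12)))) = Add(-166, Mul(-1, -101)) = Add(-166, 101) = -65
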